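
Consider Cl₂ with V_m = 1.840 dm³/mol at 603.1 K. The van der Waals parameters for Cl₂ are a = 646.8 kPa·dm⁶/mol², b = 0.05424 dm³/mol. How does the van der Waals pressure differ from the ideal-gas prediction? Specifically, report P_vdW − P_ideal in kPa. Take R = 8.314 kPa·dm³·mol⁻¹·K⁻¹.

ΔP ≈ -108.3 kPa

Ideal: P_ideal = RT/V_m = (8.314)(603.1)/1.840 = 2725.09 kPa
vdW: P = RT/(V_m − b) − a/V_m² = 5014.17/1.78576 − 646.8/3.38560 = 2807.86 − 191.044 = 2616.82 kPa
ΔP = 2616.82 − 2725.09 = -108.3 kPa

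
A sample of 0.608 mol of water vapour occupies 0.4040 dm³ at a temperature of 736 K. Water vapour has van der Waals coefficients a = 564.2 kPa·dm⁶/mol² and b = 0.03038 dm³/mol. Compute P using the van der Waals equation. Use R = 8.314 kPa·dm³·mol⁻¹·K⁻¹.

P ≈ 8372 kPa

P = nRT/(V − nb) − a n²/V²
nRT/(V − nb) = (0.608)(8.314)(736)/(0.4040 − 0.608×0.03038) = 3720.4/0.38553 = 9650.1 kPa
a n²/V² = (564.2)(0.608)²/(0.4040)² = 1277.8 kPa
P = 9650.1 − 1277.8 = 8372 kPa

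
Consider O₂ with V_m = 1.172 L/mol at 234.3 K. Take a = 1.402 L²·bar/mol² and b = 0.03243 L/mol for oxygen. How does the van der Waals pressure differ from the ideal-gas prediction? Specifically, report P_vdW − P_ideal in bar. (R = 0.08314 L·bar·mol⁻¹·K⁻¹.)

ΔP ≈ -0.548 bar

Ideal: P_ideal = RT/V_m = (0.08314)(234.3)/1.172 = 16.6209 bar
vdW: P = RT/(V_m − b) − a/V_m² = 19.4797/1.13957 − 1.402/1.37358 = 17.0939 − 1.02069 = 16.0732 bar
ΔP = 16.0732 − 16.6209 = -0.548 bar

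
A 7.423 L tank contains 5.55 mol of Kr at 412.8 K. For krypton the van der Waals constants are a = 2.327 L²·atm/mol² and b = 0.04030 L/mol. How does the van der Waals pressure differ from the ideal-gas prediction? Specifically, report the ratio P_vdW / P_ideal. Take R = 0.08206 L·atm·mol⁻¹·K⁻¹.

P_vdW / P_ideal ≈ 0.9797

Ideal: P_ideal = nRT/V = (5.55)(0.08206)(412.8)/7.423 = 25.3271 atm
vdW: P = nRT/(V − nb) − a n²/V² = 188.003/7.19934 − 71.6774/55.1009 = 26.1139 − 1.30084 = 24.8131 atm
Ratio = 24.8131/25.3271 = 0.9797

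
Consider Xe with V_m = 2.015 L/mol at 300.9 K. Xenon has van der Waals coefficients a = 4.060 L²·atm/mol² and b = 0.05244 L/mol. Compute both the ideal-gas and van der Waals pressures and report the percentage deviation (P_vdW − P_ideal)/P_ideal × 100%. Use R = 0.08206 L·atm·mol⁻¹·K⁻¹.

-5.49 %

Ideal: P_ideal = RT/V_m = (0.08206)(300.9)/2.015 = 12.2540 atm
vdW: P = RT/(V_m − b) − a/V_m² = 24.6919/1.96256 − 4.060/4.06023 = 12.5815 − 0.999943 = 11.5816 atm
% deviation = (11.5816 − 12.2540)/12.2540 × 100% = -5.49%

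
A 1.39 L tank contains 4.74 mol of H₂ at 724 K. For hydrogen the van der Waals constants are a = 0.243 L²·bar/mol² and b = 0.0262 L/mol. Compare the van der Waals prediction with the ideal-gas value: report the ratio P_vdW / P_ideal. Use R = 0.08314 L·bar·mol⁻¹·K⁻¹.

P_vdW / P_ideal ≈ 1.084

Ideal: P_ideal = nRT/V = (4.74)(0.08314)(724)/1.39 = 205.264 bar
vdW: P = nRT/(V − nb) − a n²/V² = 285.317/1.26581 − 5.45963/1.93210 = 225.403 − 2.82575 = 222.577 bar
Ratio = 222.577/205.264 = 1.084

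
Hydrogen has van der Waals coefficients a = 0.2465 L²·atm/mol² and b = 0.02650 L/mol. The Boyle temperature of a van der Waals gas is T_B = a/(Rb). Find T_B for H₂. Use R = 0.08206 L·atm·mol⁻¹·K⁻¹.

T_B ≈ 113.4 K

For a van der Waals gas the second virial coefficient B₂ = b − a/(RT) vanishes at T_B = a/(Rb).
T_B = 0.2465/(0.08206×0.02650) = 0.2465/0.0021746 = 113.4 K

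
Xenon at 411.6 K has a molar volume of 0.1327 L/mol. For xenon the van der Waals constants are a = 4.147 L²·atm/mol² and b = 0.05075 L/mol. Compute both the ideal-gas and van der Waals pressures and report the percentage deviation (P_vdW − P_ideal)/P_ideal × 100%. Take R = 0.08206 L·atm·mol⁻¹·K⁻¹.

-30.60 %

Ideal: P_ideal = RT/V_m = (0.08206)(411.6)/0.1327 = 254.528 atm
vdW: P = RT/(V_m − b) − a/V_m² = 33.7759/0.0819500 − 4.147/0.0176093 = 412.153 − 235.501 = 176.652 atm
% deviation = (176.652 − 254.528)/254.528 × 100% = -30.60%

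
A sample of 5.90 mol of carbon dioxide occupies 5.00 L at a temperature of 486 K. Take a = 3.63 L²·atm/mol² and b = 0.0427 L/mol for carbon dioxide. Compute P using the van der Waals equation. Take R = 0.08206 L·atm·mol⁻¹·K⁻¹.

P ≈ 44.50 atm

P = nRT/(V − nb) − a n²/V²
nRT/(V − nb) = (5.90)(0.08206)(486)/(5.00 − 5.90×0.0427) = 235.30/4.7481 = 49.557 atm
a n²/V² = (3.63)(5.90)²/(5.00)² = 5.0544 atm
P = 49.557 − 5.0544 = 44.50 atm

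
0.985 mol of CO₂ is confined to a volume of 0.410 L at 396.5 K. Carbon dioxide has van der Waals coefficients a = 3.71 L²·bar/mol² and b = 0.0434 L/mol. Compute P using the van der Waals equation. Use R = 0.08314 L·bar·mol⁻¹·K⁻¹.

P ≈ 67.00 bar

P = nRT/(V − nb) − a n²/V²
nRT/(V − nb) = (0.985)(0.08314)(396.5)/(0.410 − 0.985×0.0434) = 32.471/0.36725 = 88.417 bar
a n²/V² = (3.71)(0.985)²/(0.410)² = 21.413 bar
P = 88.417 − 21.413 = 67.00 bar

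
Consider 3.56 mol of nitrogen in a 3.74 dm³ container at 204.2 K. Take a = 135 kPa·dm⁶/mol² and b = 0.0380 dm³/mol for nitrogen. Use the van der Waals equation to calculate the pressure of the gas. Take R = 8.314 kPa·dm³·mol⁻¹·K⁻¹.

P ≈ 1554 kPa

P = nRT/(V − nb) − a n²/V²
nRT/(V − nb) = (3.56)(8.314)(204.2)/(3.74 − 3.56×0.0380) = 6043.9/3.6047 = 1676.7 kPa
a n²/V² = (135)(3.56)²/(3.74)² = 122.32 kPa
P = 1676.7 − 122.32 = 1554 kPa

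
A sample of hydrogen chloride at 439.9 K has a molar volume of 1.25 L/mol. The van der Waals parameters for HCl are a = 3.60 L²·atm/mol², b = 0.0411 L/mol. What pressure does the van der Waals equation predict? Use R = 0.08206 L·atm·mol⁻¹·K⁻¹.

P = RT/(V_m − b) − a/V_m²
RT/(V_m − b) = (0.08206)(439.9)/(1.25 − 0.0411) = 36.098/1.2089 = 29.860 atm
a/V_m² = 3.60/(1.25)² = 2.3040 atm
P = 29.860 − 2.3040 = 27.56 atm

P ≈ 27.56 atm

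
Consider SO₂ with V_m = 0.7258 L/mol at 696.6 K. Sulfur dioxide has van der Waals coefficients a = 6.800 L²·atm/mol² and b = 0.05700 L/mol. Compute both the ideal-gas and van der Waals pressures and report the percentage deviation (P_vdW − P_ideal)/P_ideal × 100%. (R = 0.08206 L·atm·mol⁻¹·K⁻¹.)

Ideal: P_ideal = RT/V_m = (0.08206)(696.6)/0.7258 = 78.7586 atm
vdW: P = RT/(V_m − b) − a/V_m² = 57.1630/0.668800 − 6.800/0.526786 = 85.4710 − 12.9085 = 72.5625 atm
% deviation = (72.5625 − 78.7586)/78.7586 × 100% = -7.87%

-7.87 %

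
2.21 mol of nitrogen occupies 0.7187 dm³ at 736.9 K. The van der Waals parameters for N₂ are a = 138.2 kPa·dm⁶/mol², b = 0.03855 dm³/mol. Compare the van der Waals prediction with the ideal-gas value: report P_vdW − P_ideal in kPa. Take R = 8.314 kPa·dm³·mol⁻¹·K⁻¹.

Ideal: P_ideal = nRT/V = (2.21)(8.314)(736.9)/0.7187 = 18839.2 kPa
vdW: P = nRT/(V − nb) − a n²/V² = 13539.8/0.633505 − 674.983/0.516530 = 21372.8 − 1306.76 = 20066.0 kPa
ΔP = 20066.0 − 18839.2 = 1227 kPa

ΔP ≈ 1227 kPa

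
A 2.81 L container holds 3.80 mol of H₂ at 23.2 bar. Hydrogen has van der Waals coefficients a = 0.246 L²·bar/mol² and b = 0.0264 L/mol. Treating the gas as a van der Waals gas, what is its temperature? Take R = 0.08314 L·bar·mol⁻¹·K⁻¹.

T = (P + a n²/V²)(V − nb)/(nR)
P + a n²/V² = 23.2 + (0.246)(3.80)²/(2.81)² = 23.650 bar
V − nb = 2.81 − (3.80)(0.0264) = 2.7097 L
T = (23.650)(2.7097)/((3.80)(0.08314)) = 202.8 K

T ≈ 202.8 K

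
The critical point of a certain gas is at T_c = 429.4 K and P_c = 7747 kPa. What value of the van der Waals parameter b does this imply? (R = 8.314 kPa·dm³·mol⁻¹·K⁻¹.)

From T_c = 8a/(27Rb) and P_c = a/(27b²): b = R T_c/(8 P_c).
b = (8.314)(429.4)/(8×7747) = 3570.0/61976 = 0.05760 dm³/mol

b ≈ 0.05760 dm³/mol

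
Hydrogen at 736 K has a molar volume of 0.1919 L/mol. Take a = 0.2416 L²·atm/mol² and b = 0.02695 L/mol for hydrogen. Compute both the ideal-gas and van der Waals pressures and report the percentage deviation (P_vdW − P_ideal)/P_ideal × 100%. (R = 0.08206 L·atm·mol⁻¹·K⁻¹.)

Ideal: P_ideal = RT/V_m = (0.08206)(736)/0.1919 = 314.727 atm
vdW: P = RT/(V_m − b) − a/V_m² = 60.3962/0.164950 − 0.2416/0.0368256 = 366.149 − 6.56065 = 359.588 atm
% deviation = (359.588 − 314.727)/314.727 × 100% = 14.25%

14.25 %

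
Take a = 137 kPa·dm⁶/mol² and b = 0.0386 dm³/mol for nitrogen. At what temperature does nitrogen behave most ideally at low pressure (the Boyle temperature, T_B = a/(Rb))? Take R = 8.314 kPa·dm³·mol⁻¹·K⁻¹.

For a van der Waals gas the second virial coefficient B₂ = b − a/(RT) vanishes at T_B = a/(Rb).
T_B = 137/(8.314×0.0386) = 137/0.32092 = 426.9 K

T_B ≈ 426.9 K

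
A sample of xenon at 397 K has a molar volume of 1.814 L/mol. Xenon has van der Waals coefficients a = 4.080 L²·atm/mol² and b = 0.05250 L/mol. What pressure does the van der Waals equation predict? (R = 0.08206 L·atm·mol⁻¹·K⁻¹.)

P = RT/(V_m − b) − a/V_m²
RT/(V_m − b) = (0.08206)(397)/(1.814 − 0.05250) = 32.578/1.7615 = 18.494 atm
a/V_m² = 4.080/(1.814)² = 1.2399 atm
P = 18.494 − 1.2399 = 17.25 atm

P ≈ 17.25 atm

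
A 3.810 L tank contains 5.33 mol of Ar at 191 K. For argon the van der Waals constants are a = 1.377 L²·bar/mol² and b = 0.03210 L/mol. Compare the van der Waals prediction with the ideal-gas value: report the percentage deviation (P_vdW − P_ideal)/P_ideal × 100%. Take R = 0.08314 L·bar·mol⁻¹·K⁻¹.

-7.43 %

Ideal: P_ideal = nRT/V = (5.33)(0.08314)(191)/3.810 = 22.2150 bar
vdW: P = nRT/(V − nb) − a n²/V² = 84.6390/3.63891 − 39.1191/14.5161 = 23.2594 − 2.69488 = 20.5645 bar
% deviation = (20.5645 − 22.2150)/22.2150 × 100% = -7.43%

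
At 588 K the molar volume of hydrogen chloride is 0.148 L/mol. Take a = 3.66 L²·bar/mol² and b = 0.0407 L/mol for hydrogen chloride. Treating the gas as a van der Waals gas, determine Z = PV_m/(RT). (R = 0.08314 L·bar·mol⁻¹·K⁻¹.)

Z ≈ 0.8734

P = RT/(V_m − b) − a/V_m² = (0.08314)(588)/(0.148 − 0.0407) − 3.66/(0.148)²
  = 48.886/0.10730 − 167.09 = 455.60 − 167.09 = 288.51 bar
Z = PV_m/(RT) = (288.51)(0.148)/((0.08314)(588)) = 42.699/48.886 = 0.8734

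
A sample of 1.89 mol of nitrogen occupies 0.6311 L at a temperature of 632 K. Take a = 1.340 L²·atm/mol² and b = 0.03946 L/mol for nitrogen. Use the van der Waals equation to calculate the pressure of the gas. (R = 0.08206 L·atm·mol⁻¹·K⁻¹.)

P ≈ 164.1 atm

P = nRT/(V − nb) − a n²/V²
nRT/(V − nb) = (1.89)(0.08206)(632)/(0.6311 − 1.89×0.03946) = 98.019/0.55652 = 176.13 atm
a n²/V² = (1.340)(1.89)²/(0.6311)² = 12.018 atm
P = 176.13 − 12.018 = 164.1 atm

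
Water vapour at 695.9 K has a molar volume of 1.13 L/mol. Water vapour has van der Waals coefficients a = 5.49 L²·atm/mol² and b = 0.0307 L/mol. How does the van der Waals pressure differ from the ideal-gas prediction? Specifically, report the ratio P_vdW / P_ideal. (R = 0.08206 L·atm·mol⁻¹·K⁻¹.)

Ideal: P_ideal = RT/V_m = (0.08206)(695.9)/1.13 = 50.5359 atm
vdW: P = RT/(V_m − b) − a/V_m² = 57.1056/1.09930 − 5.49/1.27690 = 51.9472 − 4.29948 = 47.6477 atm
Ratio = 47.6477/50.5359 = 0.9428

P_vdW / P_ideal ≈ 0.9428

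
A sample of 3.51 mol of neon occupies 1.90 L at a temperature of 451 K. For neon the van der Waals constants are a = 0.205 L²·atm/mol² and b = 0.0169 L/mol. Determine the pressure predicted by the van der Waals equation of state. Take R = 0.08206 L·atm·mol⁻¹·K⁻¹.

P = nRT/(V − nb) − a n²/V²
nRT/(V − nb) = (3.51)(0.08206)(451)/(1.90 − 3.51×0.0169) = 129.90/1.8407 = 70.571 atm
a n²/V² = (0.205)(3.51)²/(1.90)² = 0.69962 atm
P = 70.571 − 0.69962 = 69.87 atm

P ≈ 69.87 atm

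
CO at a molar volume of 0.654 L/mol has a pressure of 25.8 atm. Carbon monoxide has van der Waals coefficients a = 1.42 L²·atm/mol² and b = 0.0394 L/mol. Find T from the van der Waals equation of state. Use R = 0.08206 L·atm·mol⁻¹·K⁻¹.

T ≈ 218.1 K

T = (P + a/V_m²)(V_m − b)/R
P + a/V_m² = 25.8 + 1.42/(0.654)² = 29.120 atm
V_m − b = 0.654 − 0.0394 = 0.61460 L/mol
T = (29.120)(0.61460)/0.08206 = 218.1 K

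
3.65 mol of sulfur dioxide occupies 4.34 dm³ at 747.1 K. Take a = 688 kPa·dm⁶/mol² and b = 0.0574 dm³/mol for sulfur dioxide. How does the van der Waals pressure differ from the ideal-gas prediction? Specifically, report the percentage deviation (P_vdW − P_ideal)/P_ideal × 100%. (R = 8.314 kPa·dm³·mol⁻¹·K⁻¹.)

Ideal: P_ideal = nRT/V = (3.65)(8.314)(747.1)/4.34 = 5223.86 kPa
vdW: P = nRT/(V − nb) − a n²/V² = 22671.6/4.13049 − 9165.88/18.8356 = 5488.84 − 486.625 = 5002.22 kPa
% deviation = (5002.22 − 5223.86)/5223.86 × 100% = -4.24%

-4.24 %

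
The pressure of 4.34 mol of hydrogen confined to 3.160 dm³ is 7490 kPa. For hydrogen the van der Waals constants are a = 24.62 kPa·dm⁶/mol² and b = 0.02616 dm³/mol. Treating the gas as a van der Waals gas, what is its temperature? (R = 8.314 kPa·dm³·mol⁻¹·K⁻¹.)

T ≈ 636.3 K

T = (P + a n²/V²)(V − nb)/(nR)
P + a n²/V² = 7490 + (24.62)(4.34)²/(3.160)² = 7536.4 kPa
V − nb = 3.160 − (4.34)(0.02616) = 3.0465 dm³
T = (7536.4)(3.0465)/((4.34)(8.314)) = 636.3 K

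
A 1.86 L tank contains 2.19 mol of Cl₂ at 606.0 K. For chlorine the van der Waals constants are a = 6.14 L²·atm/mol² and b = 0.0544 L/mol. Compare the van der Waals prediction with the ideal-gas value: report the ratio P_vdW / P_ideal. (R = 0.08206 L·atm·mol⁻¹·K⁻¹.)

P_vdW / P_ideal ≈ 0.9231

Ideal: P_ideal = nRT/V = (2.19)(0.08206)(606.0)/1.86 = 58.5511 atm
vdW: P = nRT/(V − nb) − a n²/V² = 108.905/1.74086 − 29.4481/3.45960 = 62.5582 − 8.51200 = 54.0462 atm
Ratio = 54.0462/58.5511 = 0.9231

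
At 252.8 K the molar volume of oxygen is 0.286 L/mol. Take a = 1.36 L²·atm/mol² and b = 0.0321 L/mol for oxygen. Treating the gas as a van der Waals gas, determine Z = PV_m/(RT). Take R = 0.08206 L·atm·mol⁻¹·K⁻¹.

Z ≈ 0.8972

P = RT/(V_m − b) − a/V_m² = (0.08206)(252.8)/(0.286 − 0.0321) − 1.36/(0.286)²
  = 20.745/0.25390 − 16.627 = 81.705 − 16.627 = 65.078 atm
Z = PV_m/(RT) = (65.078)(0.286)/((0.08206)(252.8)) = 18.612/20.745 = 0.8972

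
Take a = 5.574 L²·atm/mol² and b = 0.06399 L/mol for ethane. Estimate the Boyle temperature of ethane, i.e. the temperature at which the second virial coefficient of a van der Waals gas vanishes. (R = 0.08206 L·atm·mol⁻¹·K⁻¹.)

T_B ≈ 1062 K

For a van der Waals gas the second virial coefficient B₂ = b − a/(RT) vanishes at T_B = a/(Rb).
T_B = 5.574/(0.08206×0.06399) = 5.574/0.0052510 = 1062 K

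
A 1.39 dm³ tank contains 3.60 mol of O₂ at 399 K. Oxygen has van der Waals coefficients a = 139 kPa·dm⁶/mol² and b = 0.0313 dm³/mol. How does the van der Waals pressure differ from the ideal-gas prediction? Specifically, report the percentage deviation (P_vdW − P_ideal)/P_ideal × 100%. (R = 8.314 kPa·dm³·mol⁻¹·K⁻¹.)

-2.03 %

Ideal: P_ideal = nRT/V = (3.60)(8.314)(399)/1.39 = 8591.53 kPa
vdW: P = nRT/(V − nb) − a n²/V² = 11942.2/1.27732 − 1801.44/1.93210 = 9349.42 − 932.374 = 8417.05 kPa
% deviation = (8417.05 − 8591.53)/8591.53 × 100% = -2.03%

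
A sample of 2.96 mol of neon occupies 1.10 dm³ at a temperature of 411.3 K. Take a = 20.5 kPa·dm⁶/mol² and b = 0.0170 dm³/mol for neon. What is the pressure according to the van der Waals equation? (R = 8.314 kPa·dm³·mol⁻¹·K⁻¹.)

P ≈ 9494 kPa

P = nRT/(V − nb) − a n²/V²
nRT/(V − nb) = (2.96)(8.314)(411.3)/(1.10 − 2.96×0.0170) = 10122/1.0497 = 9642.8 kPa
a n²/V² = (20.5)(2.96)²/(1.10)² = 148.44 kPa
P = 9642.8 − 148.44 = 9494 kPa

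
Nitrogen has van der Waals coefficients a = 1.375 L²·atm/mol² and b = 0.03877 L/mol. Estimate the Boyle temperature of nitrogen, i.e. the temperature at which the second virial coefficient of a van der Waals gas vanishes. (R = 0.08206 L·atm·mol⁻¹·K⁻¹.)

T_B ≈ 432.2 K

For a van der Waals gas the second virial coefficient B₂ = b − a/(RT) vanishes at T_B = a/(Rb).
T_B = 1.375/(0.08206×0.03877) = 1.375/0.0031815 = 432.2 K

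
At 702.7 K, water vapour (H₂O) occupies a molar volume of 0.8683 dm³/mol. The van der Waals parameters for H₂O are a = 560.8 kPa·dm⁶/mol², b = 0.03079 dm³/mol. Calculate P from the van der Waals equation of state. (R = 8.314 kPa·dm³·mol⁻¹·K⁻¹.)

P ≈ 6232 kPa

P = RT/(V_m − b) − a/V_m²
RT/(V_m − b) = (8.314)(702.7)/(0.8683 − 0.03079) = 5842.2/0.83751 = 6975.7 kPa
a/V_m² = 560.8/(0.8683)² = 743.82 kPa
P = 6975.7 − 743.82 = 6232 kPa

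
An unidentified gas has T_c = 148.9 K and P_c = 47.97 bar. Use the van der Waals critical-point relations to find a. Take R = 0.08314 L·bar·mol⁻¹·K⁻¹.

From T_c = 8a/(27Rb) and P_c = a/(27b²): a = 27 R² T_c²/(64 P_c).
a = 27×(0.08314)²×(148.9)²/(64×47.97) = 4137.8/3070.1 = 1.348 L²·bar/mol²

a ≈ 1.348 L²·bar/mol²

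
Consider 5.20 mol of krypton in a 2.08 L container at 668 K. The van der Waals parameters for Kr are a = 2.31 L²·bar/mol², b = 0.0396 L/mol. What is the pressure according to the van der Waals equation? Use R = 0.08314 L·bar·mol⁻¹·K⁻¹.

P ≈ 139.7 bar

P = nRT/(V − nb) − a n²/V²
nRT/(V − nb) = (5.20)(0.08314)(668)/(2.08 − 5.20×0.0396) = 288.80/1.8741 = 154.10 bar
a n²/V² = (2.31)(5.20)²/(2.08)² = 14.438 bar
P = 154.10 − 14.438 = 139.7 bar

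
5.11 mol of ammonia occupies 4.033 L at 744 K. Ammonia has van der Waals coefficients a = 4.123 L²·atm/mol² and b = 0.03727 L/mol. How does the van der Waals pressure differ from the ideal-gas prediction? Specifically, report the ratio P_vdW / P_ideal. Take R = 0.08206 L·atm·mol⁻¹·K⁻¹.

P_vdW / P_ideal ≈ 0.9640

Ideal: P_ideal = nRT/V = (5.11)(0.08206)(744)/4.033 = 77.3566 atm
vdW: P = nRT/(V − nb) − a n²/V² = 311.979/3.84255 − 107.660/16.2651 = 81.1906 − 6.61908 = 74.5715 atm
Ratio = 74.5715/77.3566 = 0.9640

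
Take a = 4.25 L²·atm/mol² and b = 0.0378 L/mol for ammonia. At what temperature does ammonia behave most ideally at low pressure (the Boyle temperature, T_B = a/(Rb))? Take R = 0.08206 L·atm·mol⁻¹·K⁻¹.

For a van der Waals gas the second virial coefficient B₂ = b − a/(RT) vanishes at T_B = a/(Rb).
T_B = 4.25/(0.08206×0.0378) = 4.25/0.0031019 = 1370 K

T_B ≈ 1370 K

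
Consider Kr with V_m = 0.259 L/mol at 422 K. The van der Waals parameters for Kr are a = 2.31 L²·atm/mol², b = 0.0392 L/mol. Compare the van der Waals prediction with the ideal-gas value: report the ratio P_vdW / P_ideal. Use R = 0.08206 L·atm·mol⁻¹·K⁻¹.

Ideal: P_ideal = RT/V_m = (0.08206)(422)/0.259 = 133.704 atm
vdW: P = RT/(V_m − b) − a/V_m² = 34.6293/0.219800 − 2.31/0.0670810 = 157.549 − 34.4360 = 123.113 atm
Ratio = 123.113/133.704 = 0.9208

P_vdW / P_ideal ≈ 0.9208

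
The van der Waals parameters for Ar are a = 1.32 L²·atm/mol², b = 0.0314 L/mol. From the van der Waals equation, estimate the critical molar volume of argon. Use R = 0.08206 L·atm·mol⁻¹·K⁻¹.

V_m,c ≈ 0.09420 L/mol

For a van der Waals gas, V_m,c = 3b.
V_m,c = 3×0.0314 = 0.09420 L/mol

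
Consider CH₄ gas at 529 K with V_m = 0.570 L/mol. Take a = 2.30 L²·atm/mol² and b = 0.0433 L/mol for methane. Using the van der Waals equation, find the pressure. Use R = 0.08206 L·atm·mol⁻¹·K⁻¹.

P = RT/(V_m − b) − a/V_m²
RT/(V_m − b) = (0.08206)(529)/(0.570 − 0.0433) = 43.410/0.52670 = 82.419 atm
a/V_m² = 2.30/(0.570)² = 7.0791 atm
P = 82.419 − 7.0791 = 75.34 atm

P ≈ 75.34 atm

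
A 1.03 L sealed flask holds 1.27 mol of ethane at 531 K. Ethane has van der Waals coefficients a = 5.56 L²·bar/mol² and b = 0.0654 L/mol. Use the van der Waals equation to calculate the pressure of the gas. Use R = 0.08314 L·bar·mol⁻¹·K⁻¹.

P ≈ 50.76 bar

P = nRT/(V − nb) − a n²/V²
nRT/(V − nb) = (1.27)(0.08314)(531)/(1.03 − 1.27×0.0654) = 56.067/0.94694 = 59.209 bar
a n²/V² = (5.56)(1.27)²/(1.03)² = 8.4529 bar
P = 59.209 − 8.4529 = 50.76 bar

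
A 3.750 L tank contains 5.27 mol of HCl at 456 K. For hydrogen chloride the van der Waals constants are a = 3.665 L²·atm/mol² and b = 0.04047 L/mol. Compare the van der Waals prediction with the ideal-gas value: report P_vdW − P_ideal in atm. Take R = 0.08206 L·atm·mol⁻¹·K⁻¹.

ΔP ≈ -4.067 atm

Ideal: P_ideal = nRT/V = (5.27)(0.08206)(456)/3.750 = 52.5867 atm
vdW: P = nRT/(V − nb) − a n²/V² = 197.200/3.53672 − 101.788/14.0625 = 55.7579 − 7.23826 = 48.5196 atm
ΔP = 48.5196 − 52.5867 = -4.067 atm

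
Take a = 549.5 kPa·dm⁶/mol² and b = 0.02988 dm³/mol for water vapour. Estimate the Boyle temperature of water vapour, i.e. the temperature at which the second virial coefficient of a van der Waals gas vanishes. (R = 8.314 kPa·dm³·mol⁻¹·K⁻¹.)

T_B ≈ 2212 K

For a van der Waals gas the second virial coefficient B₂ = b − a/(RT) vanishes at T_B = a/(Rb).
T_B = 549.5/(8.314×0.02988) = 549.5/0.24842 = 2212 K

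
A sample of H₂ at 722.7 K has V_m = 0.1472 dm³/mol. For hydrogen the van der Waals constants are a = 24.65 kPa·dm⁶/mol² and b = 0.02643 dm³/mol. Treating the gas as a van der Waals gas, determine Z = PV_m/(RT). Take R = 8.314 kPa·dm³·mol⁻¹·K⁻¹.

P = RT/(V_m − b) − a/V_m² = (8.314)(722.7)/(0.1472 − 0.02643) − 24.65/(0.1472)²
  = 6008.5/0.12077 − 1137.6 = 49752 − 1137.6 = 48614 kPa
Z = PV_m/(RT) = (48614)(0.1472)/((8.314)(722.7)) = 7156.0/6008.5 = 1.191

Z ≈ 1.191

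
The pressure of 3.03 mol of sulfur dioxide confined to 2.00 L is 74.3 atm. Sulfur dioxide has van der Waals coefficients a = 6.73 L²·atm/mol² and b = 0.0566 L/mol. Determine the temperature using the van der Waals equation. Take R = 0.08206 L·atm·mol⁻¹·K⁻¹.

T ≈ 660.0 K

T = (P + a n²/V²)(V − nb)/(nR)
P + a n²/V² = 74.3 + (6.73)(3.03)²/(2.00)² = 89.747 atm
V − nb = 2.00 − (3.03)(0.0566) = 1.8285 L
T = (89.747)(1.8285)/((3.03)(0.08206)) = 660.0 K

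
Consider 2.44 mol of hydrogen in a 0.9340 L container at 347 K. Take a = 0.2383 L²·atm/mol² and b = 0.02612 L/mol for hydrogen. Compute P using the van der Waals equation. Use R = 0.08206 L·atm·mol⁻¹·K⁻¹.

P = nRT/(V − nb) − a n²/V²
nRT/(V − nb) = (2.44)(0.08206)(347)/(0.9340 − 2.44×0.02612) = 69.479/0.87027 = 79.836 atm
a n²/V² = (0.2383)(2.44)²/(0.9340)² = 1.6263 atm
P = 79.836 − 1.6263 = 78.21 atm

P ≈ 78.21 atm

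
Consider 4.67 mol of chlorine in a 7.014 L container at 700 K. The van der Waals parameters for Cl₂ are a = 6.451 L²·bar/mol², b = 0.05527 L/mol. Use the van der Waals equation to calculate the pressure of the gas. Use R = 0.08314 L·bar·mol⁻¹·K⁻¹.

P ≈ 37.37 bar

P = nRT/(V − nb) − a n²/V²
nRT/(V − nb) = (4.67)(0.08314)(700)/(7.014 − 4.67×0.05527) = 271.78/6.7559 = 40.229 bar
a n²/V² = (6.451)(4.67)²/(7.014)² = 2.8598 bar
P = 40.229 − 2.8598 = 37.37 bar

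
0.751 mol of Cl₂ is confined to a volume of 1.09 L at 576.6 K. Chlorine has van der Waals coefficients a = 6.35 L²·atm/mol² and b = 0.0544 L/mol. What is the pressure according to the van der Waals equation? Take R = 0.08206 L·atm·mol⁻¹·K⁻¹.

P = nRT/(V − nb) − a n²/V²
nRT/(V − nb) = (0.751)(0.08206)(576.6)/(1.09 − 0.751×0.0544) = 35.534/1.0491 = 33.871 atm
a n²/V² = (6.35)(0.751)²/(1.09)² = 3.0144 atm
P = 33.871 − 3.0144 = 30.86 atm

P ≈ 30.86 atm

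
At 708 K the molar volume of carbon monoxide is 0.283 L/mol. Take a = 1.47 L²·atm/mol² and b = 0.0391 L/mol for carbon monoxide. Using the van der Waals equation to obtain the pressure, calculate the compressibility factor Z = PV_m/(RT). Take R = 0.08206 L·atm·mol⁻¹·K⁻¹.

P = RT/(V_m − b) − a/V_m² = (0.08206)(708)/(0.283 − 0.0391) − 1.47/(0.283)²
  = 58.098/0.24390 − 18.355 = 238.20 − 18.355 = 219.85 atm
Z = PV_m/(RT) = (219.85)(0.283)/((0.08206)(708)) = 62.218/58.098 = 1.071

Z ≈ 1.071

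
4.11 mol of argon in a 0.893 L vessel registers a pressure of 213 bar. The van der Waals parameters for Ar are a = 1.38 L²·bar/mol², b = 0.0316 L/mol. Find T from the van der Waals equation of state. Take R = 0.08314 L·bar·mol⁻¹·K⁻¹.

T ≈ 541.0 K

T = (P + a n²/V²)(V − nb)/(nR)
P + a n²/V² = 213 + (1.38)(4.11)²/(0.893)² = 242.23 bar
V − nb = 0.893 − (4.11)(0.0316) = 0.76312 L
T = (242.23)(0.76312)/((4.11)(0.08314)) = 541.0 K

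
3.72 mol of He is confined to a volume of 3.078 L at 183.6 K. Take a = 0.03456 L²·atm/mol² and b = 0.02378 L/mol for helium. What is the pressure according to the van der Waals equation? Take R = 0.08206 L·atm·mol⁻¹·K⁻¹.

P ≈ 18.70 atm

P = nRT/(V − nb) − a n²/V²
nRT/(V − nb) = (3.72)(0.08206)(183.6)/(3.078 − 3.72×0.02378) = 56.046/2.9895 = 18.748 atm
a n²/V² = (0.03456)(3.72)²/(3.078)² = 0.050480 atm
P = 18.748 − 0.050480 = 18.70 atm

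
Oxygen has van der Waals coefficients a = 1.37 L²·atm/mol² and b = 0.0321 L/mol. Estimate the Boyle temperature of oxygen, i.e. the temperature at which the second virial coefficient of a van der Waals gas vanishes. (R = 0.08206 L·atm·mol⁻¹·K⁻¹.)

For a van der Waals gas the second virial coefficient B₂ = b − a/(RT) vanishes at T_B = a/(Rb).
T_B = 1.37/(0.08206×0.0321) = 1.37/0.0026341 = 520.1 K

T_B ≈ 520.1 K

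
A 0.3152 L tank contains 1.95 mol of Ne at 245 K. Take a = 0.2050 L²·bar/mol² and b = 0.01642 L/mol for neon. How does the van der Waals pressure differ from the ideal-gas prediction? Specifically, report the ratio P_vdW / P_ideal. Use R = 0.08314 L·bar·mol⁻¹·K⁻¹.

P_vdW / P_ideal ≈ 1.051

Ideal: P_ideal = nRT/V = (1.95)(0.08314)(245)/0.3152 = 126.016 bar
vdW: P = nRT/(V − nb) − a n²/V² = 39.7201/0.283181 − 0.779513/0.0993510 = 140.264 − 7.84605 = 132.418 bar
Ratio = 132.418/126.016 = 1.051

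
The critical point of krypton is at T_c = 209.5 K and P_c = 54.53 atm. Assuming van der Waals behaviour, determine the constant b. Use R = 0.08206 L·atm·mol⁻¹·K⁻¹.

b ≈ 0.03941 L/mol

From T_c = 8a/(27Rb) and P_c = a/(27b²): b = R T_c/(8 P_c).
b = (0.08206)(209.5)/(8×54.53) = 17.192/436.24 = 0.03941 L/mol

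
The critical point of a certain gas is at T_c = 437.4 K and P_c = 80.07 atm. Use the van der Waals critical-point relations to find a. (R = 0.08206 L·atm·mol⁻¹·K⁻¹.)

a ≈ 6.788 L²·atm/mol²

From T_c = 8a/(27Rb) and P_c = a/(27b²): a = 27 R² T_c²/(64 P_c).
a = 27×(0.08206)²×(437.4)²/(64×80.07) = 34784/5124.5 = 6.788 L²·atm/mol²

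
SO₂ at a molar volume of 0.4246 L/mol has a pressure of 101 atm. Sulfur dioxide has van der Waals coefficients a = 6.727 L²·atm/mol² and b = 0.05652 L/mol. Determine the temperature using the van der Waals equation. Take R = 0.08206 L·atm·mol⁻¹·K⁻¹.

T ≈ 620.4 K

T = (P + a/V_m²)(V_m − b)/R
P + a/V_m² = 101 + 6.727/(0.4246)² = 138.31 atm
V_m − b = 0.4246 − 0.05652 = 0.36808 L/mol
T = (138.31)(0.36808)/0.08206 = 620.4 K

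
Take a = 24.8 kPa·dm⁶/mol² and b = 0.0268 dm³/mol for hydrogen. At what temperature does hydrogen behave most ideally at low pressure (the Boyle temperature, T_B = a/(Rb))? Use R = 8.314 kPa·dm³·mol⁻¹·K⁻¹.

T_B ≈ 111.3 K

For a van der Waals gas the second virial coefficient B₂ = b − a/(RT) vanishes at T_B = a/(Rb).
T_B = 24.8/(8.314×0.0268) = 24.8/0.22282 = 111.3 K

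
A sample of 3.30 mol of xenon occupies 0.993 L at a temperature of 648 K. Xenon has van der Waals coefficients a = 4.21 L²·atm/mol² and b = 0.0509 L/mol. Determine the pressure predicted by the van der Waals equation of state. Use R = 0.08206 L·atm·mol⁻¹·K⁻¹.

P = nRT/(V − nb) − a n²/V²
nRT/(V − nb) = (3.30)(0.08206)(648)/(0.993 − 3.30×0.0509) = 175.48/0.82503 = 212.70 atm
a n²/V² = (4.21)(3.30)²/(0.993)² = 46.496 atm
P = 212.70 − 46.496 = 166.2 atm

P ≈ 166.2 atm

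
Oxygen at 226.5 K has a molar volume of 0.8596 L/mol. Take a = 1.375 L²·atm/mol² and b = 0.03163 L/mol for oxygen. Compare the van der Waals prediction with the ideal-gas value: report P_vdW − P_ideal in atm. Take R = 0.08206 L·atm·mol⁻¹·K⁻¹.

Ideal: P_ideal = RT/V_m = (0.08206)(226.5)/0.8596 = 21.6224 atm
vdW: P = RT/(V_m − b) − a/V_m² = 18.5866/0.827970 − 1.375/0.738912 = 22.4484 − 1.86084 = 20.5876 atm
ΔP = 20.5876 − 21.6224 = -1.035 atm

ΔP ≈ -1.035 atm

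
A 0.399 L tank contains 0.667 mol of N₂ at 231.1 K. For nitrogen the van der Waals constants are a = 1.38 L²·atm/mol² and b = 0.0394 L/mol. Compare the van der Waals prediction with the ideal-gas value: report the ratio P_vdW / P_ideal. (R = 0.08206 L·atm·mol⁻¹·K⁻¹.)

Ideal: P_ideal = nRT/V = (0.667)(0.08206)(231.1)/0.399 = 31.7018 atm
vdW: P = nRT/(V − nb) − a n²/V² = 12.6490/0.372720 − 0.613947/0.159201 = 33.9370 − 3.85643 = 30.0806 atm
Ratio = 30.0806/31.7018 = 0.9489

P_vdW / P_ideal ≈ 0.9489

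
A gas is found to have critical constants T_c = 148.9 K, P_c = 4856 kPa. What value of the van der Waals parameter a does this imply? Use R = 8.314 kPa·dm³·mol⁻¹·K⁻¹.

a ≈ 133.1 kPa·dm⁶/mol²

From T_c = 8a/(27Rb) and P_c = a/(27b²): a = 27 R² T_c²/(64 P_c).
a = 27×(8.314)²×(148.9)²/(64×4856) = 41378353/310784 = 133.1 kPa·dm⁶/mol²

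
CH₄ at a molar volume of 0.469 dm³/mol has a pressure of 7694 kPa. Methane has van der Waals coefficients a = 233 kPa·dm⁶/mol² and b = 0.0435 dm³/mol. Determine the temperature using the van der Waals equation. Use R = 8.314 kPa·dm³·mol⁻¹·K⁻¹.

T ≈ 448.0 K

T = (P + a/V_m²)(V_m − b)/R
P + a/V_m² = 7694 + 233/(0.469)² = 8753.3 kPa
V_m − b = 0.469 − 0.0435 = 0.42550 dm³/mol
T = (8753.3)(0.42550)/8.314 = 448.0 K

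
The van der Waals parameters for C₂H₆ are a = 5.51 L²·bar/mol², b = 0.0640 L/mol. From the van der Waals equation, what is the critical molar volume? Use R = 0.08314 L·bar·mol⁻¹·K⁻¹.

For a van der Waals gas, V_m,c = 3b.
V_m,c = 3×0.0640 = 0.1920 L/mol

V_m,c ≈ 0.1920 L/mol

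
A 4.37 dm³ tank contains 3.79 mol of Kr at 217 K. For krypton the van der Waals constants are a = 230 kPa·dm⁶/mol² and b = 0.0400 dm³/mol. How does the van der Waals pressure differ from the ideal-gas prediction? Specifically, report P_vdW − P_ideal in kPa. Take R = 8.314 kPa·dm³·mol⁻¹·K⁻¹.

Ideal: P_ideal = nRT/V = (3.79)(8.314)(217)/4.37 = 1564.69 kPa
vdW: P = nRT/(V − nb) − a n²/V² = 6837.68/4.21840 − 3303.74/19.0969 = 1620.92 − 172.999 = 1447.92 kPa
ΔP = 1447.92 − 1564.69 = -116.8 kPa

ΔP ≈ -116.8 kPa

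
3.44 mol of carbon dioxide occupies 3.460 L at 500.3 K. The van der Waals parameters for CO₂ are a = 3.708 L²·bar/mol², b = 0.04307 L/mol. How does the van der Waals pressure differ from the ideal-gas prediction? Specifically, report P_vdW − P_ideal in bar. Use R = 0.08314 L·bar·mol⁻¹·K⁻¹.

ΔP ≈ -1.815 bar

Ideal: P_ideal = nRT/V = (3.44)(0.08314)(500.3)/3.460 = 41.3545 bar
vdW: P = nRT/(V − nb) − a n²/V² = 143.087/3.31184 − 43.8790/11.9716 = 43.2047 − 3.66526 = 39.5394 bar
ΔP = 39.5394 − 41.3545 = -1.815 bar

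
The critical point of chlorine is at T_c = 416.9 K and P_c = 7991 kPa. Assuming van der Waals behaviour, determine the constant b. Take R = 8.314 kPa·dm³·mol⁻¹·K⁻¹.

b ≈ 0.05422 dm³/mol

From T_c = 8a/(27Rb) and P_c = a/(27b²): b = R T_c/(8 P_c).
b = (8.314)(416.9)/(8×7991) = 3466.1/63928 = 0.05422 dm³/mol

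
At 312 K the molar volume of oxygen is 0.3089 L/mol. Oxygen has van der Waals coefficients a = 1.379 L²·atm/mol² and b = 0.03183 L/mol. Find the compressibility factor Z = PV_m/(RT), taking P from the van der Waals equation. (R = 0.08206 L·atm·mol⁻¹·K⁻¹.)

Z ≈ 0.9405

P = RT/(V_m − b) − a/V_m² = (0.08206)(312)/(0.3089 − 0.03183) − 1.379/(0.3089)²
  = 25.603/0.27707 − 14.452 = 92.406 − 14.452 = 77.954 atm
Z = PV_m/(RT) = (77.954)(0.3089)/((0.08206)(312)) = 24.080/25.603 = 0.9405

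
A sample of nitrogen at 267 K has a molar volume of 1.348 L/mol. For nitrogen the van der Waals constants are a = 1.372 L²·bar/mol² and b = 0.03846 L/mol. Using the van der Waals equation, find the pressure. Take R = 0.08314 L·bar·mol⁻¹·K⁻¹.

P = RT/(V_m − b) − a/V_m²
RT/(V_m − b) = (0.08314)(267)/(1.348 − 0.03846) = 22.198/1.3095 = 16.952 bar
a/V_m² = 1.372/(1.348)² = 0.75505 bar
P = 16.952 − 0.75505 = 16.20 bar

P ≈ 16.20 bar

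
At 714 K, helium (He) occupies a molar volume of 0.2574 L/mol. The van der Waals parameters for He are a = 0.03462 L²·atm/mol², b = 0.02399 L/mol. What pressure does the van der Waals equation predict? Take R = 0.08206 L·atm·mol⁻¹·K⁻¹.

P = RT/(V_m − b) − a/V_m²
RT/(V_m − b) = (0.08206)(714)/(0.2574 − 0.02399) = 58.591/0.23341 = 251.02 atm
a/V_m² = 0.03462/(0.2574)² = 0.52253 atm
P = 251.02 − 0.52253 = 250.5 atm

P ≈ 250.5 atm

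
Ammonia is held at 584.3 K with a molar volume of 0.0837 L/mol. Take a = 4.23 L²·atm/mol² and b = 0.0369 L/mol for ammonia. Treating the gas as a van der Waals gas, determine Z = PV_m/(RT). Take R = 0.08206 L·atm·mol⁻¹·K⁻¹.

P = RT/(V_m − b) − a/V_m² = (0.08206)(584.3)/(0.0837 − 0.0369) − 4.23/(0.0837)²
  = 47.948/0.046800 − 603.79 = 1024.5 − 603.79 = 420.7 atm
Z = PV_m/(RT) = (420.7)(0.0837)/((0.08206)(584.3)) = 35.213/47.948 = 0.7344

Z ≈ 0.7344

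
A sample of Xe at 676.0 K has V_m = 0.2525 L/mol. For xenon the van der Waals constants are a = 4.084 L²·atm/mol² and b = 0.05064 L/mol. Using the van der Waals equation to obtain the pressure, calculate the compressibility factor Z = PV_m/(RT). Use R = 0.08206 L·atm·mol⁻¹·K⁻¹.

P = RT/(V_m − b) − a/V_m² = (0.08206)(676.0)/(0.2525 − 0.05064) − 4.084/(0.2525)²
  = 55.473/0.20186 − 64.056 = 274.81 − 64.056 = 210.75 atm
Z = PV_m/(RT) = (210.75)(0.2525)/((0.08206)(676.0)) = 53.214/55.473 = 0.9593

Z ≈ 0.9593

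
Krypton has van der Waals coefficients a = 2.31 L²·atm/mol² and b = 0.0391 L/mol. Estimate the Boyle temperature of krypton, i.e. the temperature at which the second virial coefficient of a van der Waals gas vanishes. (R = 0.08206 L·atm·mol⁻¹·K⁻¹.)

For a van der Waals gas the second virial coefficient B₂ = b − a/(RT) vanishes at T_B = a/(Rb).
T_B = 2.31/(0.08206×0.0391) = 2.31/0.0032085 = 720.0 K

T_B ≈ 720.0 K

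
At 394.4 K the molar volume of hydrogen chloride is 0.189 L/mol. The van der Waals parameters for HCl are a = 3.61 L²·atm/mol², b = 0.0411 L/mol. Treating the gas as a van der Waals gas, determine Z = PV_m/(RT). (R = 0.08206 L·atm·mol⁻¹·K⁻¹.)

Z ≈ 0.6877

P = RT/(V_m − b) − a/V_m² = (0.08206)(394.4)/(0.189 − 0.0411) − 3.61/(0.189)²
  = 32.364/0.14790 − 101.06 = 218.82 − 101.06 = 117.76 atm
Z = PV_m/(RT) = (117.76)(0.189)/((0.08206)(394.4)) = 22.257/32.364 = 0.6877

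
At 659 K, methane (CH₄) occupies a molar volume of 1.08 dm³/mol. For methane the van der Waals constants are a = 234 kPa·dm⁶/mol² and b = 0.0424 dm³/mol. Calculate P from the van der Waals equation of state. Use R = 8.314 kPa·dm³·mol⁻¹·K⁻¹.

P = RT/(V_m − b) − a/V_m²
RT/(V_m − b) = (8.314)(659)/(1.08 − 0.0424) = 5478.9/1.0376 = 5280.4 kPa
a/V_m² = 234/(1.08)² = 200.62 kPa
P = 5280.4 − 200.62 = 5080 kPa

P ≈ 5080 kPa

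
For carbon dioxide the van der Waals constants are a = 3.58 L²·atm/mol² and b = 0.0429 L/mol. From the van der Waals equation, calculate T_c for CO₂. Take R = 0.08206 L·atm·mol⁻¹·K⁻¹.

T_c ≈ 301.3 K

For a van der Waals gas, T_c = 8a/(27Rb).
T_c = 8×3.58/(27×0.08206×0.0429) = 28.640/0.095050 = 301.3 K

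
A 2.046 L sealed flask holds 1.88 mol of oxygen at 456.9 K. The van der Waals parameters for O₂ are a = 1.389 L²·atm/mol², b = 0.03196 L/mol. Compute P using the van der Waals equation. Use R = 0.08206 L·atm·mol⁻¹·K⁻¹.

P = nRT/(V − nb) − a n²/V²
nRT/(V − nb) = (1.88)(0.08206)(456.9)/(2.046 − 1.88×0.03196) = 70.487/1.9859 = 35.494 atm
a n²/V² = (1.389)(1.88)²/(2.046)² = 1.1728 atm
P = 35.494 − 1.1728 = 34.32 atm

P ≈ 34.32 atm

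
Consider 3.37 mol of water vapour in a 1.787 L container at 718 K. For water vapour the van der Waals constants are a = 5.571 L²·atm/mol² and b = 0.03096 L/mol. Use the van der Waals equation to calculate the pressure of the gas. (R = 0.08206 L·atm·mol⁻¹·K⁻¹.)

P = nRT/(V − nb) − a n²/V²
nRT/(V − nb) = (3.37)(0.08206)(718)/(1.787 − 3.37×0.03096) = 198.56/1.6827 = 118.00 atm
a n²/V² = (5.571)(3.37)²/(1.787)² = 19.813 atm
P = 118.00 − 19.813 = 98.19 atm

P ≈ 98.19 atm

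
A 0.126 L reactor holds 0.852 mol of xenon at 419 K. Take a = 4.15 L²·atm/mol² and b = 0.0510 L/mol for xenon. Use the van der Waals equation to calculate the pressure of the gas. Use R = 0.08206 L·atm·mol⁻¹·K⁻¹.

P ≈ 165.1 atm

P = nRT/(V − nb) − a n²/V²
nRT/(V − nb) = (0.852)(0.08206)(419)/(0.126 − 0.852×0.0510) = 29.294/0.082548 = 354.87 atm
a n²/V² = (4.15)(0.852)²/(0.126)² = 189.75 atm
P = 354.87 − 189.75 = 165.1 atm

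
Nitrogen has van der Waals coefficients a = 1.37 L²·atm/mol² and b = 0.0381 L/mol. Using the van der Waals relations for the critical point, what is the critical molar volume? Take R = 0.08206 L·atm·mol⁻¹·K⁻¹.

V_m,c ≈ 0.1143 L/mol

For a van der Waals gas, V_m,c = 3b.
V_m,c = 3×0.0381 = 0.1143 L/mol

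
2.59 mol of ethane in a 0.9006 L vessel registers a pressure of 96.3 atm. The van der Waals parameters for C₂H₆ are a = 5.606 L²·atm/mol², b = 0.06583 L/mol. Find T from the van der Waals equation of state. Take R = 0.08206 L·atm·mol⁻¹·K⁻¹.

T = (P + a n²/V²)(V − nb)/(nR)
P + a n²/V² = 96.3 + (5.606)(2.59)²/(0.9006)² = 142.66 atm
V − nb = 0.9006 − (2.59)(0.06583) = 0.73010 L
T = (142.66)(0.73010)/((2.59)(0.08206)) = 490.1 K

T ≈ 490.1 K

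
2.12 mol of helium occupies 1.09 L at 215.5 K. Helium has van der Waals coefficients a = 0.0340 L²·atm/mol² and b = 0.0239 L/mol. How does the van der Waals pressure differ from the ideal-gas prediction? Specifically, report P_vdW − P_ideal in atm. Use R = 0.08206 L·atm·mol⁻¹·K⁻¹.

ΔP ≈ 1.548 atm

Ideal: P_ideal = nRT/V = (2.12)(0.08206)(215.5)/1.09 = 34.3944 atm
vdW: P = nRT/(V − nb) − a n²/V² = 37.4899/1.03933 − 0.152810/1.18810 = 36.0712 − 0.128617 = 35.9426 atm
ΔP = 35.9426 − 34.3944 = 1.548 atm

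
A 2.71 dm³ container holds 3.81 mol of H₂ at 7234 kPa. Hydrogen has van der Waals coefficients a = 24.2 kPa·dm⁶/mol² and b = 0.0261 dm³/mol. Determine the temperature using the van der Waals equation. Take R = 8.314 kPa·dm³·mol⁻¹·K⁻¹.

T = (P + a n²/V²)(V − nb)/(nR)
P + a n²/V² = 7234 + (24.2)(3.81)²/(2.71)² = 7281.8 kPa
V − nb = 2.71 − (3.81)(0.0261) = 2.6106 dm³
T = (7281.8)(2.6106)/((3.81)(8.314)) = 600.1 K

T ≈ 600.1 K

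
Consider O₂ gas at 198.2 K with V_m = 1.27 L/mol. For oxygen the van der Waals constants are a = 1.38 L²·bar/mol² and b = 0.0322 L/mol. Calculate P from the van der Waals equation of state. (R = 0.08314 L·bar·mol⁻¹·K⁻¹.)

P = RT/(V_m − b) − a/V_m²
RT/(V_m − b) = (0.08314)(198.2)/(1.27 − 0.0322) = 16.478/1.2378 = 13.312 bar
a/V_m² = 1.38/(1.27)² = 0.85560 bar
P = 13.312 − 0.85560 = 12.46 bar

P ≈ 12.46 bar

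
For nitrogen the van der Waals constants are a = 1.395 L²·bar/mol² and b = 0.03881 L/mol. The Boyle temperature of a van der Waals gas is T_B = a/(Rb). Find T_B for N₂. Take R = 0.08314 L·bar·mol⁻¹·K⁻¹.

T_B ≈ 432.3 K

For a van der Waals gas the second virial coefficient B₂ = b − a/(RT) vanishes at T_B = a/(Rb).
T_B = 1.395/(0.08314×0.03881) = 1.395/0.0032267 = 432.3 K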